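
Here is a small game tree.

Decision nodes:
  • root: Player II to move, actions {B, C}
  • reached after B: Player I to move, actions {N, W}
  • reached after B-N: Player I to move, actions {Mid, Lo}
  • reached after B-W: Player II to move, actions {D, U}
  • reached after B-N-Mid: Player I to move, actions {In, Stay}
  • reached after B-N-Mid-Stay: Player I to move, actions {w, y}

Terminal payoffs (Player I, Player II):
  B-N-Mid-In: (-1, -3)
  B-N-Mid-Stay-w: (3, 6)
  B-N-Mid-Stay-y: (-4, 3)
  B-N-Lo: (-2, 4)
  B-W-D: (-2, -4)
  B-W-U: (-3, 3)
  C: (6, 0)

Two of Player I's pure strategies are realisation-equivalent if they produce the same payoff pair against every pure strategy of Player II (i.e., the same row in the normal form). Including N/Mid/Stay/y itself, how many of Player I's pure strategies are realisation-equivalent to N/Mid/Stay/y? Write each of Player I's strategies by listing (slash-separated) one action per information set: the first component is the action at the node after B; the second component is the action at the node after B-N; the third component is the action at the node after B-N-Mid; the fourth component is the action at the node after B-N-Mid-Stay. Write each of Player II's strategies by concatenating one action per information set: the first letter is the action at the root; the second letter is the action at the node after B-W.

1

Row for N/Mid/Stay/y (columns BD, BU, CD, CU): (-4,3) (-4,3) (6,0) (6,0).
Every one of Player I's information sets is on the play path for some reply by Player II when Player I follows N/Mid/Stay/y.
Changing the action at any of them therefore changes at least one column, so only N/Mid/Stay/y itself gives this row.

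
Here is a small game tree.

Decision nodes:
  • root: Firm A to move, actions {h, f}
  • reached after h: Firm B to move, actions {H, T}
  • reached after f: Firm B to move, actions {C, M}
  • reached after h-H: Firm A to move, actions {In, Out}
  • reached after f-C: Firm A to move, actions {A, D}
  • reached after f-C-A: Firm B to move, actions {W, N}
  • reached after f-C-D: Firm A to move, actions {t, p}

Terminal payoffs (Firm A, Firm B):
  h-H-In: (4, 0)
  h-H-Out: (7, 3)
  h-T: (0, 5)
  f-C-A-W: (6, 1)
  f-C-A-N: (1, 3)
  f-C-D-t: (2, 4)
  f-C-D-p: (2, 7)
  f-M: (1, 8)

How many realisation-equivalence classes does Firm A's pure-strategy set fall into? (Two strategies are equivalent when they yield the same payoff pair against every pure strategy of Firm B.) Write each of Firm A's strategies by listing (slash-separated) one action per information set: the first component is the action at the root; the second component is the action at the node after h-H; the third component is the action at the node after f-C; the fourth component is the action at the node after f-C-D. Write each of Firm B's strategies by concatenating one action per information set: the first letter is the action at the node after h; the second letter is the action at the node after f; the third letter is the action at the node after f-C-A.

Firm A has 16 pure strategies: h/In/A/t, h/In/A/p, h/In/D/t, h/In/D/p, h/Out/A/t, h/Out/A/p, h/Out/D/t, h/Out/D/p, f/In/A/t, f/In/A/p, f/In/D/t, f/In/D/p, f/Out/A/t, f/Out/A/p, f/Out/D/t, f/Out/D/p. Columns: HCW, HCN, HMW, HMN, TCW, TCN, TMW, TMN.
{h/In/A/t, h/In/A/p, h/In/D/t, h/In/D/p} → row (4,0) (4,0) (4,0) (4,0) (0,5) (0,5) (0,5) (0,5)
{h/Out/A/t, h/Out/A/p, h/Out/D/t, h/Out/D/p} → row (7,3) (7,3) (7,3) (7,3) (0,5) (0,5) (0,5) (0,5)
{f/In/A/t, f/In/A/p, f/Out/A/t, f/Out/A/p} → row (6,1) (1,3) (1,8) (1,8) (6,1) (1,3) (1,8) (1,8)
{f/In/D/t, f/Out/D/t} → row (2,4) (2,4) (1,8) (1,8) (2,4) (2,4) (1,8) (1,8)
{f/In/D/p, f/Out/D/p} → row (2,7) (2,7) (1,8) (1,8) (2,7) (2,7) (1,8) (1,8)
That's 5 distinct rows out of 16 strategies.

5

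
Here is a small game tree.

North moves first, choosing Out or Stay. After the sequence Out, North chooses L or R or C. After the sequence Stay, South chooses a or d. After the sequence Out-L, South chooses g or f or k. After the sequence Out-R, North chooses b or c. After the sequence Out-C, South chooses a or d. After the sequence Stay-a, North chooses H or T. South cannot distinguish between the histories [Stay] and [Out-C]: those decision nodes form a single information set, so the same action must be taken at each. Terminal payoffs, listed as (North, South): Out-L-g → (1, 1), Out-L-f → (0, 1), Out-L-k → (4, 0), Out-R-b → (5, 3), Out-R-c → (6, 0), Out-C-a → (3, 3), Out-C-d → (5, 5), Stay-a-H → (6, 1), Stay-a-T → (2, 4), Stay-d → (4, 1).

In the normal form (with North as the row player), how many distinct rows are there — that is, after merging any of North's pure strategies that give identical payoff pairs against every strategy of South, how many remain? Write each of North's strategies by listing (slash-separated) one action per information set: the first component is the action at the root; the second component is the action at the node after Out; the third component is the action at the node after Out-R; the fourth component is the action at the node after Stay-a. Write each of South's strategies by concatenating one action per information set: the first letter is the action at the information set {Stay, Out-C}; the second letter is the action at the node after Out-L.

North has 24 pure strategies: Out/L/b/H, Out/L/b/T, Out/L/c/H, Out/L/c/T, Out/R/b/H, Out/R/b/T, Out/R/c/H, Out/R/c/T, Out/C/b/H, Out/C/b/T, Out/C/c/H, Out/C/c/T, Stay/L/b/H, Stay/L/b/T, Stay/L/c/H, Stay/L/c/T, Stay/R/b/H, Stay/R/b/T, Stay/R/c/H, Stay/R/c/T, Stay/C/b/H, Stay/C/b/T, Stay/C/c/H, Stay/C/c/T. Columns: ag, af, ak, dg, df, dk.
{Out/L/b/H, Out/L/b/T, Out/L/c/H, Out/L/c/T} → row (1,1) (0,1) (4,0) (1,1) (0,1) (4,0)
{Out/R/b/H, Out/R/b/T} → row (5,3) (5,3) (5,3) (5,3) (5,3) (5,3)
{Out/R/c/H, Out/R/c/T} → row (6,0) (6,0) (6,0) (6,0) (6,0) (6,0)
{Out/C/b/H, Out/C/b/T, Out/C/c/H, Out/C/c/T} → row (3,3) (3,3) (3,3) (5,5) (5,5) (5,5)
{Stay/L/b/H, Stay/L/c/H, Stay/R/b/H, Stay/R/c/H, Stay/C/b/H, Stay/C/c/H} → row (6,1) (6,1) (6,1) (4,1) (4,1) (4,1)
{Stay/L/b/T, Stay/L/c/T, Stay/R/b/T, Stay/R/c/T, Stay/C/b/T, Stay/C/c/T} → row (2,4) (2,4) (2,4) (4,1) (4,1) (4,1)
That's 6 distinct rows out of 24 strategies.

6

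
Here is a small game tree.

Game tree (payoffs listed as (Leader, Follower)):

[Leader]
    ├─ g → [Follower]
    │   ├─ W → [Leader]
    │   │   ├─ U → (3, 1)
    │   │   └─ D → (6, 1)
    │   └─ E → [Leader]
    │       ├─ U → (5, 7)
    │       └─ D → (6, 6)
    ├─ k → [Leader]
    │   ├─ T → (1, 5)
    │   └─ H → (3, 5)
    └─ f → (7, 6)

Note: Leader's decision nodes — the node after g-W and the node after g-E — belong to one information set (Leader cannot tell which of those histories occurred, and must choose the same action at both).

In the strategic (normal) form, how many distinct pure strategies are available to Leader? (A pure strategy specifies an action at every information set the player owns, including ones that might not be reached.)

12

Leader owns the root with actions {g, k, f} — three choices.
Leader owns the node after k with actions {T, H} — two choices.
Leader owns the information set {g-W, g-E} with actions {U, D} — two choices.
A pure strategy fixes one action at each information set independently, so the count is the product 3 × 2 × 2 = 12.
(For reference, Follower has 2 pure strategies, giving a 12×2 normal-form matrix.)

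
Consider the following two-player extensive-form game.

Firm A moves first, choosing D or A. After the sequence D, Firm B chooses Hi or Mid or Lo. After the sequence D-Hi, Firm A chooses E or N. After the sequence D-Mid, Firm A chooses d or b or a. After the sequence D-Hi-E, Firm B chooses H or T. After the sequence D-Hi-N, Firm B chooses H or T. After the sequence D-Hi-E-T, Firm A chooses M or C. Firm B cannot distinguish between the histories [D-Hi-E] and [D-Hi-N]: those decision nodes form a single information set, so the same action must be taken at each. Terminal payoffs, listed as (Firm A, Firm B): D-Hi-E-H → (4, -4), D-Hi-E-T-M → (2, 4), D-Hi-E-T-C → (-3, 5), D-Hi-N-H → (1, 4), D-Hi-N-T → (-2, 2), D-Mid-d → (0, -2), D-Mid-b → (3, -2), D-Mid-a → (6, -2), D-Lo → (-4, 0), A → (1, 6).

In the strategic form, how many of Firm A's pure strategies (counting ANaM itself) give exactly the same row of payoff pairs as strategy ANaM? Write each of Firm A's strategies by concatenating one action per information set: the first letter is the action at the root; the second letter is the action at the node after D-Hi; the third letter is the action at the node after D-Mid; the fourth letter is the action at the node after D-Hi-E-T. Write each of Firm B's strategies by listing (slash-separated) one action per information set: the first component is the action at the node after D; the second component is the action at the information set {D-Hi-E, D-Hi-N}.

12

Row for ANaM (columns Hi/H, Hi/T, Mid/H, Mid/T, Lo/H, Lo/T): (1,6) (1,6) (1,6) (1,6) (1,6) (1,6).
Under ANaM, Firm A's choice at the node after D-Hi and at the node after D-Mid and at the node after D-Hi-E-T can never be reached regardless of what Firm B does, so varying those choices leaves every outcome unchanged.
Holding the reachable choices fixed and varying the unreachable ones freely already gives 2 × 3 × 2 = 12 equivalent strategies.
No other strategy reproduces this row, so those 12 are the full class: AEdM, AEdC, AEbM, AEbC, AEaM, AEaC, ANdM, ANdC, ANbM, ANbC, ANaM, ANaC.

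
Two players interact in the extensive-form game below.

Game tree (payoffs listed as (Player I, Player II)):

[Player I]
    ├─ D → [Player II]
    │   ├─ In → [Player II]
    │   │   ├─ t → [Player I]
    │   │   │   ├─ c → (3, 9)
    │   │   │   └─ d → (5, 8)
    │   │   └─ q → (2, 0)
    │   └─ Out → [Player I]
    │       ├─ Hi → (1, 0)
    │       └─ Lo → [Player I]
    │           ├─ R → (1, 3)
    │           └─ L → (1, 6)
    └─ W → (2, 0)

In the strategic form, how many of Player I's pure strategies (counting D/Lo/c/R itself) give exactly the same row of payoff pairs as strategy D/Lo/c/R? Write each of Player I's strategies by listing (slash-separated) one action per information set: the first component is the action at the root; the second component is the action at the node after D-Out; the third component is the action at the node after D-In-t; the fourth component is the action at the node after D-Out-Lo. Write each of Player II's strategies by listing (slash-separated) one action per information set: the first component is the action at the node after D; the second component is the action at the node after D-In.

1

Row for D/Lo/c/R (columns In/t, In/q, Out/t, Out/q): (3,9) (2,0) (1,3) (1,3).
Every one of Player I's information sets is on the play path for some reply by Player II when Player I follows D/Lo/c/R.
Changing the action at any of them therefore changes at least one column, so only D/Lo/c/R itself gives this row.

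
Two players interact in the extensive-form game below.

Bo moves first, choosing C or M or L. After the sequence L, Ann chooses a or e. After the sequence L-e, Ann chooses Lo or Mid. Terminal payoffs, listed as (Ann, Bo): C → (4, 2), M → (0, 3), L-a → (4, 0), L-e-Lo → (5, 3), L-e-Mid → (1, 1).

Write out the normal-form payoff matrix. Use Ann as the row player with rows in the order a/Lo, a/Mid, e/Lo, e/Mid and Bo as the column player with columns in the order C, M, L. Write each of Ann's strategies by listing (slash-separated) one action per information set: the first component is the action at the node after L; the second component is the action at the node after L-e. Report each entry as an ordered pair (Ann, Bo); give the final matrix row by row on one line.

a/Lo: (4,2) (0,3) (4,0) | a/Mid: (4,2) (0,3) (4,0) | e/Lo: (4,2) (0,3) (5,3) | e/Mid: (4,2) (0,3) (1,1)

Row a/Lo: C→(4,2), M→(0,3), L→(4,0)
Row a/Mid: C→(4,2), M→(0,3), L→(4,0)
Row e/Lo: C→(4,2), M→(0,3), L→(5,3)
Row e/Mid: C→(4,2), M→(0,3), L→(1,1)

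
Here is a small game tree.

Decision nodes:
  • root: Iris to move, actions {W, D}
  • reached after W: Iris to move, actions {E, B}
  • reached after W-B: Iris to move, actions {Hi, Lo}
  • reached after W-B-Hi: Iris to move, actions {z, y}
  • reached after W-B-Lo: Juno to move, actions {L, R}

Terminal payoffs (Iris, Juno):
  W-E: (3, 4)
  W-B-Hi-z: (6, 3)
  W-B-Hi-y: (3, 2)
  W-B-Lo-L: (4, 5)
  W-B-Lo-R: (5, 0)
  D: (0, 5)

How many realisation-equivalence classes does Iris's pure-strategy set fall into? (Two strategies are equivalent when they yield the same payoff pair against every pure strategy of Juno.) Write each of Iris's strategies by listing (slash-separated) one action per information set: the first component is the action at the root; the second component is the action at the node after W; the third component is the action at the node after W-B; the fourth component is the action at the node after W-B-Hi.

5

Iris has 16 pure strategies: W/E/Hi/z, W/E/Hi/y, W/E/Lo/z, W/E/Lo/y, W/B/Hi/z, W/B/Hi/y, W/B/Lo/z, W/B/Lo/y, D/E/Hi/z, D/E/Hi/y, D/E/Lo/z, D/E/Lo/y, D/B/Hi/z, D/B/Hi/y, D/B/Lo/z, D/B/Lo/y. Columns: L, R.
{W/E/Hi/z, W/E/Hi/y, W/E/Lo/z, W/E/Lo/y} → row (3,4) (3,4)
{W/B/Hi/z} → row (6,3) (6,3)
{W/B/Hi/y} → row (3,2) (3,2)
{W/B/Lo/z, W/B/Lo/y} → row (4,5) (5,0)
{D/E/Hi/z, D/E/Hi/y, D/E/Lo/z, D/E/Lo/y, D/B/Hi/z, D/B/Hi/y, D/B/Lo/z, D/B/Lo/y} → row (0,5) (0,5)
That's 5 distinct rows out of 16 strategies.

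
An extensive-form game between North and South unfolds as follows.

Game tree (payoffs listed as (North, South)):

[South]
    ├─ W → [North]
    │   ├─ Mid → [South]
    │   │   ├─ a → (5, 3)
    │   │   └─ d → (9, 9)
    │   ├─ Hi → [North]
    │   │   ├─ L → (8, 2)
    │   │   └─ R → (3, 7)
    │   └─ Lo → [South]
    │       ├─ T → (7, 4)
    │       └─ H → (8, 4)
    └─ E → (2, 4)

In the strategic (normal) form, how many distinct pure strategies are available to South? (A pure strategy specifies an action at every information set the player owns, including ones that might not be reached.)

South owns the root with actions {W, E} — two choices.
South owns the node after W-Mid with actions {a, d} — two choices.
South owns the node after W-Lo with actions {T, H} — two choices.
A pure strategy fixes one action at each information set independently, so the count is the product 2 × 2 × 2 = 8.

8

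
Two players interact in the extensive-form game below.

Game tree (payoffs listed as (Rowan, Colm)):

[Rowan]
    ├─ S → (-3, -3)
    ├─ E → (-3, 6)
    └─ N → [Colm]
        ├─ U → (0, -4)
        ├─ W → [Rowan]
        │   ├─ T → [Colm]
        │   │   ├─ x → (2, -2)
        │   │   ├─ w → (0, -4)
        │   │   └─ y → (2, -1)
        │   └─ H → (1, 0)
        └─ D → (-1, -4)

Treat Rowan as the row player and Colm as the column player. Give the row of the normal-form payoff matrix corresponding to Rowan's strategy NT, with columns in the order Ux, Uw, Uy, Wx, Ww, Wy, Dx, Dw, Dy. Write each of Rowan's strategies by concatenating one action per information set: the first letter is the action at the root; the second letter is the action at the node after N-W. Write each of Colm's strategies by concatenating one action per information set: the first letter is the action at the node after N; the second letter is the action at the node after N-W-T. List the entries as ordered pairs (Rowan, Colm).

(0,-4) (0,-4) (0,-4) (2,-2) (0,-4) (2,-1) (-1,-4) (-1,-4) (-1,-4)

vs Ux: Rowan plays N → Colm plays U at [N] → (0, -4)
vs Uw: Rowan plays N → Colm plays U at [N] → (0, -4)
vs Uy: Rowan plays N → Colm plays U at [N] → (0, -4)
vs Wx: Rowan plays N → Colm plays W at [N] → Rowan plays T at [N-W] → Colm plays x at [N-W-T] → (2, -2)
vs Ww: Rowan plays N → Colm plays W at [N] → Rowan plays T at [N-W] → Colm plays w at [N-W-T] → (0, -4)
vs Wy: Rowan plays N → Colm plays W at [N] → Rowan plays T at [N-W] → Colm plays y at [N-W-T] → (2, -1)
vs Dx: Rowan plays N → Colm plays D at [N] → (-1, -4)
vs Dw: Rowan plays N → Colm plays D at [N] → (-1, -4)
vs Dy: Rowan plays N → Colm plays D at [N] → (-1, -4)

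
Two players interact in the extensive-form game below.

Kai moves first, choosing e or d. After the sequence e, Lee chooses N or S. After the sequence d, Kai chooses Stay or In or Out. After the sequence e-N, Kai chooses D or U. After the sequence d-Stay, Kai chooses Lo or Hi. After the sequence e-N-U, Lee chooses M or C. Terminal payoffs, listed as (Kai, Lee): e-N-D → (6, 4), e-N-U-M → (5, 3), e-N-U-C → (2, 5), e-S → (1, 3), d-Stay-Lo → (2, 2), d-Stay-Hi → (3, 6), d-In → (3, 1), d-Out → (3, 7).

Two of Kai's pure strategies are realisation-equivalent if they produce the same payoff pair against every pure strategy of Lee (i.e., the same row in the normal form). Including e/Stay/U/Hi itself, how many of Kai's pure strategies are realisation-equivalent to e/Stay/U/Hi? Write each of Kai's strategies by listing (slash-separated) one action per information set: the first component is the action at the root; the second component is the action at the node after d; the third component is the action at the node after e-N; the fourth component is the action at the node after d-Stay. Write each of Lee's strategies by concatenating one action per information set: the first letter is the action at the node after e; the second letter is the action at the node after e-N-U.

6

Row for e/Stay/U/Hi (columns NM, NC, SM, SC): (5,3) (2,5) (1,3) (1,3).
Under e/Stay/U/Hi, Kai's choice at the node after d and at the node after d-Stay can never be reached regardless of what Lee does, so varying those choices leaves every outcome unchanged.
Holding the reachable choices fixed and varying the unreachable ones freely already gives 3 × 2 = 6 equivalent strategies.
No other strategy reproduces this row, so those 6 are the full class: e/Stay/U/Lo, e/Stay/U/Hi, e/In/U/Lo, e/In/U/Hi, e/Out/U/Lo, e/Out/U/Hi.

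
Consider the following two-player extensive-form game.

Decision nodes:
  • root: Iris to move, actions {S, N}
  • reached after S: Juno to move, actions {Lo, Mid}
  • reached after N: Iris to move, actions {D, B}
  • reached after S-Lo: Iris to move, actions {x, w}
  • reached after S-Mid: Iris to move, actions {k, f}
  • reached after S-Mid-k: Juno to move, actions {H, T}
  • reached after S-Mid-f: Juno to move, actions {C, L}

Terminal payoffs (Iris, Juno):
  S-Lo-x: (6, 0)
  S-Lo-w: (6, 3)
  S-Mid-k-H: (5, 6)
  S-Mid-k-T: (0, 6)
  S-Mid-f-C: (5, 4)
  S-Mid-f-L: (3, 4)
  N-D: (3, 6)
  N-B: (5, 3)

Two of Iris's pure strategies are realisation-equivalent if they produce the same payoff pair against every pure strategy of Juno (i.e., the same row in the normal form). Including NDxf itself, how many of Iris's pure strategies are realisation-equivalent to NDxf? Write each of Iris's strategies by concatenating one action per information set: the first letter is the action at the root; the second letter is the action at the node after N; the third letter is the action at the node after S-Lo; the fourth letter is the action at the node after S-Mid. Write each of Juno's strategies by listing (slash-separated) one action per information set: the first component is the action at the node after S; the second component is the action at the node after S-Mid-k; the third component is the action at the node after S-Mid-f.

4

Row for NDxf (columns Lo/H/C, Lo/H/L, Lo/T/C, Lo/T/L, Mid/H/C, Mid/H/L, Mid/T/C, Mid/T/L): (3,6) (3,6) (3,6) (3,6) (3,6) (3,6) (3,6) (3,6).
Under NDxf, Iris's choice at the node after S-Lo and at the node after S-Mid can never be reached regardless of what Juno does, so varying those choices leaves every outcome unchanged.
Holding the reachable choices fixed and varying the unreachable ones freely already gives 2 × 2 = 4 equivalent strategies.
No other strategy reproduces this row, so those 4 are the full class: NDxk, NDxf, NDwk, NDwf.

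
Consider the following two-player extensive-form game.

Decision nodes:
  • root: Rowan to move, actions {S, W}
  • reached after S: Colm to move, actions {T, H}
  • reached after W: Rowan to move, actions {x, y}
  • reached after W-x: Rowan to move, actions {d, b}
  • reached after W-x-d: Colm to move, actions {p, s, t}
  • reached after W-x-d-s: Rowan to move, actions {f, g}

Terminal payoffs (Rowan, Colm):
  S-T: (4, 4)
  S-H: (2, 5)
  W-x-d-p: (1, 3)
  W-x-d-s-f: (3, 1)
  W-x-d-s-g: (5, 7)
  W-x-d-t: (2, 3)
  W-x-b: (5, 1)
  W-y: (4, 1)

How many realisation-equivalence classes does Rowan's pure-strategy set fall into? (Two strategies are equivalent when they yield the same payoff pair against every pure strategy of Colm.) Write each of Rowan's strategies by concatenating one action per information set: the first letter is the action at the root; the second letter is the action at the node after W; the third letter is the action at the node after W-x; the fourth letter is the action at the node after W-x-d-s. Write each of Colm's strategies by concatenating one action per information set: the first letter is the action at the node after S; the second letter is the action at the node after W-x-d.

Rowan has 16 pure strategies: Sxdf, Sxdg, Sxbf, Sxbg, Sydf, Sydg, Sybf, Sybg, Wxdf, Wxdg, Wxbf, Wxbg, Wydf, Wydg, Wybf, Wybg. Columns: Tp, Ts, Tt, Hp, Hs, Ht.
{Sxdf, Sxdg, Sxbf, Sxbg, Sydf, Sydg, Sybf, Sybg} → row (4,4) (4,4) (4,4) (2,5) (2,5) (2,5)
{Wxdf} → row (1,3) (3,1) (2,3) (1,3) (3,1) (2,3)
{Wxdg} → row (1,3) (5,7) (2,3) (1,3) (5,7) (2,3)
{Wxbf, Wxbg} → row (5,1) (5,1) (5,1) (5,1) (5,1) (5,1)
{Wydf, Wydg, Wybf, Wybg} → row (4,1) (4,1) (4,1) (4,1) (4,1) (4,1)
That's 5 distinct rows out of 16 strategies.

5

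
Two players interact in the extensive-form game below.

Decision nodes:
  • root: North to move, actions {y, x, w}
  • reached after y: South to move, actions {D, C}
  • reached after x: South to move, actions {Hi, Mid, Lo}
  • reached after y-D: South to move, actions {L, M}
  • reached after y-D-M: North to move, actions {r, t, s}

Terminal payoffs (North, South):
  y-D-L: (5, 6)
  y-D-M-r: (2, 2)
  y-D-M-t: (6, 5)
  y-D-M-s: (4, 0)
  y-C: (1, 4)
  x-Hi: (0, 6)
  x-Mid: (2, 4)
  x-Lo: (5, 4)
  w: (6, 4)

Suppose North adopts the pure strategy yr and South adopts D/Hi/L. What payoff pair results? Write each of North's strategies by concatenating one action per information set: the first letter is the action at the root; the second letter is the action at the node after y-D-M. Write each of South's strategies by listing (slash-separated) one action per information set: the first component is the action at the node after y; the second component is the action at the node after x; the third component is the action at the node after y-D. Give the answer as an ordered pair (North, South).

(5, 6)

Trace the play path from the root:
  North plays y
  South plays D at [y]
  South plays L at [y-D]
→ terminal payoff (5, 6).
(North's choice at the node after y-D-M is never reached on this path, so it doesn't affect the outcome.)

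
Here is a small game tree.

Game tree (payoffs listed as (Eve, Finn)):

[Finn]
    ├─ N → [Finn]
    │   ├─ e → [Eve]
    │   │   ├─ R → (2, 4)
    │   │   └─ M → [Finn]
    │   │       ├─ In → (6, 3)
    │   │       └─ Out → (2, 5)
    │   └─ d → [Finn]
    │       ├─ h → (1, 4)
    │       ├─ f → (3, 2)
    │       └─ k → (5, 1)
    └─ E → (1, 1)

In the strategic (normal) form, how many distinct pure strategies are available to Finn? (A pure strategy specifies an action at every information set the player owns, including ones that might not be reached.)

24

Finn owns the root with actions {N, E} — two choices.
Finn owns the node after N with actions {e, d} — two choices.
Finn owns the node after N-d with actions {h, f, k} — three choices.
Finn owns the node after N-e-M with actions {In, Out} — two choices.
A pure strategy fixes one action at each information set independently, so the count is the product 2 × 2 × 3 × 2 = 24.
(For reference, Eve has 2 pure strategies, giving a 24×2 normal-form matrix.)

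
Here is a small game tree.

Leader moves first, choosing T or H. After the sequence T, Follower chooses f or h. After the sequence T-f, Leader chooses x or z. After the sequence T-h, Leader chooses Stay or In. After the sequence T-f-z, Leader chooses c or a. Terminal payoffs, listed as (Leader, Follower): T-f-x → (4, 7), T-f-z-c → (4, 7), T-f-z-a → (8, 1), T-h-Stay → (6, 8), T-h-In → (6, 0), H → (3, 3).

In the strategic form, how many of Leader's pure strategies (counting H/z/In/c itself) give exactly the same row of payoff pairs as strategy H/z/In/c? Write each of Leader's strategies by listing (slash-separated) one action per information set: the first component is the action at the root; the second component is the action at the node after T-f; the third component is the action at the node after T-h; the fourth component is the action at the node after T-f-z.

Row for H/z/In/c (columns f, h): (3,3) (3,3).
Under H/z/In/c, Leader's choice at the node after T-f and at the node after T-h and at the node after T-f-z can never be reached regardless of what Follower does, so varying those choices leaves every outcome unchanged.
Holding the reachable choices fixed and varying the unreachable ones freely already gives 2 × 2 × 2 = 8 equivalent strategies.
No other strategy reproduces this row, so those 8 are the full class: H/x/Stay/c, H/x/Stay/a, H/x/In/c, H/x/In/a, H/z/Stay/c, H/z/Stay/a, H/z/In/c, H/z/In/a.

8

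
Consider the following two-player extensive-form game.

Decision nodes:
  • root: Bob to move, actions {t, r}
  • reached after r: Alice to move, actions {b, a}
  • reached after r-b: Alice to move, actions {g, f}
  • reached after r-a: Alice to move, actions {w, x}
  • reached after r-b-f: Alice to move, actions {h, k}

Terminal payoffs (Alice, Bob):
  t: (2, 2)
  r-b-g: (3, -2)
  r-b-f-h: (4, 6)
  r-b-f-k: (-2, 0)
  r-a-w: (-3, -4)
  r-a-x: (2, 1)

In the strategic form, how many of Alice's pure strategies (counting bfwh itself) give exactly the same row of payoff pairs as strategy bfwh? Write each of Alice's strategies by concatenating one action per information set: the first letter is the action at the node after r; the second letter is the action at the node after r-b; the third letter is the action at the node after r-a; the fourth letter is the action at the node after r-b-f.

Row for bfwh (columns t, r): (2,2) (4,6).
Under bfwh, Alice's choice at the node after r-a can never be reached regardless of what Bob does, so varying those choices leaves every outcome unchanged.
Holding the reachable choices fixed and varying the unreachable one freely already gives 2 equivalent strategies.
No other strategy reproduces this row, so those 2 are the full class: bfwh, bfxh.

2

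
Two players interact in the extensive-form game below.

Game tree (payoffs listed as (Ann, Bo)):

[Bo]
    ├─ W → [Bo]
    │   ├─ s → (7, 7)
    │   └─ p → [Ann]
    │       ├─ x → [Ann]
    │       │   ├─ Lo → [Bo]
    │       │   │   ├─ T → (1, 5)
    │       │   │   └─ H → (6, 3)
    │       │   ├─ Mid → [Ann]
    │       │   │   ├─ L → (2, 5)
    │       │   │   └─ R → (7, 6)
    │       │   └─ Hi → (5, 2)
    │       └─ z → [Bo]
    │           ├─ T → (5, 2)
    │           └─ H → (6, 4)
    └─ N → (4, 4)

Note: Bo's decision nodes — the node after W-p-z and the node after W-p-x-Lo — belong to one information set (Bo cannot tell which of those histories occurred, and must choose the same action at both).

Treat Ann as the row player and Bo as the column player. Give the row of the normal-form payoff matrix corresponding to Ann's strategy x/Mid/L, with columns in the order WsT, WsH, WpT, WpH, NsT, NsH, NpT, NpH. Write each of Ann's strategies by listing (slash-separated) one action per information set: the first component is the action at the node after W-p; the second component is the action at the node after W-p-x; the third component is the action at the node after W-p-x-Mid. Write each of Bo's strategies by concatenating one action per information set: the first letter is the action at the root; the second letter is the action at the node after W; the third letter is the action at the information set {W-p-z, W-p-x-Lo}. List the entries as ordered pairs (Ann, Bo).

(7,7) (7,7) (2,5) (2,5) (4,4) (4,4) (4,4) (4,4)

vs WsT: Bo plays W → Bo plays s at [W] → (7, 7)
vs WsH: Bo plays W → Bo plays s at [W] → (7, 7)
vs WpT: Bo plays W → Bo plays p at [W] → Ann plays x at [W-p] → Ann plays Mid at [W-p-x] → Ann plays L at [W-p-x-Mid] → (2, 5)
vs WpH: Bo plays W → Bo plays p at [W] → Ann plays x at [W-p] → Ann plays Mid at [W-p-x] → Ann plays L at [W-p-x-Mid] → (2, 5)
vs NsT: Bo plays N → (4, 4)
vs NsH: Bo plays N → (4, 4)
vs NpT: Bo plays N → (4, 4)
vs NpH: Bo plays N → (4, 4)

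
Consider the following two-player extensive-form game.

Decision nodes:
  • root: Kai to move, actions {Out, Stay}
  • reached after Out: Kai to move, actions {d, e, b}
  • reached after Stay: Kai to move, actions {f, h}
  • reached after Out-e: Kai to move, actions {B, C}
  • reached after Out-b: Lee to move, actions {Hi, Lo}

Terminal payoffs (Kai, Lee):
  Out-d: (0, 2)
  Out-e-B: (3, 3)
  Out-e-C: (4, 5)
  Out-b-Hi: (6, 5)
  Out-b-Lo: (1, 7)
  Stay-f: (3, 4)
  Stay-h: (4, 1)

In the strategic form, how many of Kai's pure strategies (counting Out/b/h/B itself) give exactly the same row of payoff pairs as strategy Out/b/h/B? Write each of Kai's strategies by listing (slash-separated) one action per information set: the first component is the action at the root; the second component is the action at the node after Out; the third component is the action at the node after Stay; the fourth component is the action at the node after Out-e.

4

Row for Out/b/h/B (columns Hi, Lo): (6,5) (1,7).
Under Out/b/h/B, Kai's choice at the node after Stay and at the node after Out-e can never be reached regardless of what Lee does, so varying those choices leaves every outcome unchanged.
Holding the reachable choices fixed and varying the unreachable ones freely already gives 2 × 2 = 4 equivalent strategies.
No other strategy reproduces this row, so those 4 are the full class: Out/b/f/B, Out/b/f/C, Out/b/h/B, Out/b/h/C.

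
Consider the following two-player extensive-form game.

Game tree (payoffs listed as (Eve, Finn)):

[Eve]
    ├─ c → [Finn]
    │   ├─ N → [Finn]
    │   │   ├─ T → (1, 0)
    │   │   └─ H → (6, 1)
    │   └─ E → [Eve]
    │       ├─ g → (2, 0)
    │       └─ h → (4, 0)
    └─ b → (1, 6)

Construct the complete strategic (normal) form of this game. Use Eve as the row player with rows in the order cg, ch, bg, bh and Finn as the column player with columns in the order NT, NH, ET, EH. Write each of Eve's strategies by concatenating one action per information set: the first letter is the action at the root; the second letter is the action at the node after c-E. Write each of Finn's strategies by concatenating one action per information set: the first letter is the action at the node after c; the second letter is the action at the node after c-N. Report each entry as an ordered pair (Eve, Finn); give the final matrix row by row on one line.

Row cg: NT→(1,0), NH→(6,1), ET→(2,0), EH→(2,0)
Row ch: NT→(1,0), NH→(6,1), ET→(4,0), EH→(4,0)
Row bg: NT→(1,6), NH→(1,6), ET→(1,6), EH→(1,6)
Row bh: NT→(1,6), NH→(1,6), ET→(1,6), EH→(1,6)

cg: (1,0) (6,1) (2,0) (2,0) | ch: (1,0) (6,1) (4,0) (4,0) | bg: (1,6) (1,6) (1,6) (1,6) | bh: (1,6) (1,6) (1,6) (1,6)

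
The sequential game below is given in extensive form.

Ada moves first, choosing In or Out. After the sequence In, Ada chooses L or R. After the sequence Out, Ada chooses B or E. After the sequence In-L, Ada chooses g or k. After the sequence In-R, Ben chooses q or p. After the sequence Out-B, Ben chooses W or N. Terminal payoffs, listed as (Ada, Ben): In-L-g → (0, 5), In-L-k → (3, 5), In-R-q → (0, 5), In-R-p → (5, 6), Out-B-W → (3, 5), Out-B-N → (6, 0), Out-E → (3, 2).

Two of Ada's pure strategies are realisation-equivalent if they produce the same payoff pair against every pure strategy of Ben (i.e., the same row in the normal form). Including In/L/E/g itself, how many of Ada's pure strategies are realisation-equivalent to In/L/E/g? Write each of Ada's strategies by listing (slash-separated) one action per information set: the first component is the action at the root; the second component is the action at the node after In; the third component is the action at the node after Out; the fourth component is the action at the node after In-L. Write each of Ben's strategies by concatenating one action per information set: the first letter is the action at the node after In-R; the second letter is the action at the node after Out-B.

2

Row for In/L/E/g (columns qW, qN, pW, pN): (0,5) (0,5) (0,5) (0,5).
Under In/L/E/g, Ada's choice at the node after Out can never be reached regardless of what Ben does, so varying those choices leaves every outcome unchanged.
Holding the reachable choices fixed and varying the unreachable one freely already gives 2 equivalent strategies.
No other strategy reproduces this row, so those 2 are the full class: In/L/B/g, In/L/E/g.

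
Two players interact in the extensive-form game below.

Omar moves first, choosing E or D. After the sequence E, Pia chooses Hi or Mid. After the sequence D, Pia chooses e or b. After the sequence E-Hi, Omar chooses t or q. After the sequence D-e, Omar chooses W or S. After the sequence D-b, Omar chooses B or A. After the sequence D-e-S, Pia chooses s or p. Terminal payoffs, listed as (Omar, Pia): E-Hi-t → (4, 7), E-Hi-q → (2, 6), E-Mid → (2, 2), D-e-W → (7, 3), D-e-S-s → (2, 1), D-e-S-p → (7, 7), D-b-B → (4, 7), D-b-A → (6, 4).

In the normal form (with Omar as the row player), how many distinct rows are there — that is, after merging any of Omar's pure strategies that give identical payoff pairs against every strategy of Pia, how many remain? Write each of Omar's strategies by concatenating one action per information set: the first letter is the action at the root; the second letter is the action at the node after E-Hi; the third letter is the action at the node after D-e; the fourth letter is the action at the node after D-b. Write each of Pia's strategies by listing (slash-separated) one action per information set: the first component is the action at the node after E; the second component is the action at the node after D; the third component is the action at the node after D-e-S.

Omar has 16 pure strategies: EtWB, EtWA, EtSB, EtSA, EqWB, EqWA, EqSB, EqSA, DtWB, DtWA, DtSB, DtSA, DqWB, DqWA, DqSB, DqSA. Columns: Hi/e/s, Hi/e/p, Hi/b/s, Hi/b/p, Mid/e/s, Mid/e/p, Mid/b/s, Mid/b/p.
{EtWB, EtWA, EtSB, EtSA} → row (4,7) (4,7) (4,7) (4,7) (2,2) (2,2) (2,2) (2,2)
{EqWB, EqWA, EqSB, EqSA} → row (2,6) (2,6) (2,6) (2,6) (2,2) (2,2) (2,2) (2,2)
{DtWB, DqWB} → row (7,3) (7,3) (4,7) (4,7) (7,3) (7,3) (4,7) (4,7)
{DtWA, DqWA} → row (7,3) (7,3) (6,4) (6,4) (7,3) (7,3) (6,4) (6,4)
{DtSB, DqSB} → row (2,1) (7,7) (4,7) (4,7) (2,1) (7,7) (4,7) (4,7)
{DtSA, DqSA} → row (2,1) (7,7) (6,4) (6,4) (2,1) (7,7) (6,4) (6,4)
That's 6 distinct rows out of 16 strategies.

6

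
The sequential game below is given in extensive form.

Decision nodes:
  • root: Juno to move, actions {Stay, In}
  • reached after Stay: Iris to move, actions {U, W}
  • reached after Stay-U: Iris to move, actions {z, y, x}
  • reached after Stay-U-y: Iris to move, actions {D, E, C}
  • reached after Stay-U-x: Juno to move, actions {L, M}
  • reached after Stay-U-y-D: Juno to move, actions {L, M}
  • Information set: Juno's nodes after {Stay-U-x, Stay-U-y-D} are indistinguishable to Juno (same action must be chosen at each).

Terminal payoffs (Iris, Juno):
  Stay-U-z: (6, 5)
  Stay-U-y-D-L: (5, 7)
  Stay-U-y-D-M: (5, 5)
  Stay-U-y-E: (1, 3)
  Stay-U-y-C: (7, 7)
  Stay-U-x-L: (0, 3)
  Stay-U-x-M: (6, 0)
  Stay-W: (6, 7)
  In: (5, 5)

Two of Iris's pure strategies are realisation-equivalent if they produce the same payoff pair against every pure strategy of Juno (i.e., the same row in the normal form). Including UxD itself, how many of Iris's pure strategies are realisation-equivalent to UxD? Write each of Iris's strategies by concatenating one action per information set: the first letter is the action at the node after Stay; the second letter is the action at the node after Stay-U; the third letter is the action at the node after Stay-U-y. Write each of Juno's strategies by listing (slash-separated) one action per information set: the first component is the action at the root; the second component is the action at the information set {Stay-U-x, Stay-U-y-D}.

Row for UxD (columns Stay/L, Stay/M, In/L, In/M): (0,3) (6,0) (5,5) (5,5).
Under UxD, Iris's choice at the node after Stay-U-y can never be reached regardless of what Juno does, so varying those choices leaves every outcome unchanged.
Holding the reachable choices fixed and varying the unreachable one freely already gives 3 equivalent strategies.
No other strategy reproduces this row, so those 3 are the full class: UxD, UxE, UxC.

3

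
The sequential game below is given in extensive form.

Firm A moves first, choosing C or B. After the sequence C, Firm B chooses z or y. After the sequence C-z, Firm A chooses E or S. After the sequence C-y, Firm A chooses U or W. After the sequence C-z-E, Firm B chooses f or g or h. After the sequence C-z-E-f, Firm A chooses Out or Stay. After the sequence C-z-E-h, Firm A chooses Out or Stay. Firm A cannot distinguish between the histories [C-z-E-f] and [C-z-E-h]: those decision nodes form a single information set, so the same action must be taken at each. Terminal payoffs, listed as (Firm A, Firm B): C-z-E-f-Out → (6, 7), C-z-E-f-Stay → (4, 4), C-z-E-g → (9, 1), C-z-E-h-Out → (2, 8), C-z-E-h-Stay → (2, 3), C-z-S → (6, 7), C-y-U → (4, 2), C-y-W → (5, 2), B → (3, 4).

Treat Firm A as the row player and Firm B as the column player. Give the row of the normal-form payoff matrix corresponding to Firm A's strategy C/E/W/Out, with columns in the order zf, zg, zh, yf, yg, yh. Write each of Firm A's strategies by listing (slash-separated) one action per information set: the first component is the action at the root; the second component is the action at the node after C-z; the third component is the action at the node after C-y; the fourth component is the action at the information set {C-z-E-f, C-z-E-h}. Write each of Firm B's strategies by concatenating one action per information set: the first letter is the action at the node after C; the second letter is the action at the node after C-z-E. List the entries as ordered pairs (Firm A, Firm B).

(6,7) (9,1) (2,8) (5,2) (5,2) (5,2)

vs zf: Firm A plays C → Firm B plays z at [C] → Firm A plays E at [C-z] → Firm B plays f at [C-z-E] → Firm A plays Out at [C-z-E-f] → (6, 7)
vs zg: Firm A plays C → Firm B plays z at [C] → Firm A plays E at [C-z] → Firm B plays g at [C-z-E] → (9, 1)
vs zh: Firm A plays C → Firm B plays z at [C] → Firm A plays E at [C-z] → Firm B plays h at [C-z-E] → Firm A plays Out at [C-z-E-h] → (2, 8)
vs yf: Firm A plays C → Firm B plays y at [C] → Firm A plays W at [C-y] → (5, 2)
vs yg: Firm A plays C → Firm B plays y at [C] → Firm A plays W at [C-y] → (5, 2)
vs yh: Firm A plays C → Firm B plays y at [C] → Firm A plays W at [C-y] → (5, 2)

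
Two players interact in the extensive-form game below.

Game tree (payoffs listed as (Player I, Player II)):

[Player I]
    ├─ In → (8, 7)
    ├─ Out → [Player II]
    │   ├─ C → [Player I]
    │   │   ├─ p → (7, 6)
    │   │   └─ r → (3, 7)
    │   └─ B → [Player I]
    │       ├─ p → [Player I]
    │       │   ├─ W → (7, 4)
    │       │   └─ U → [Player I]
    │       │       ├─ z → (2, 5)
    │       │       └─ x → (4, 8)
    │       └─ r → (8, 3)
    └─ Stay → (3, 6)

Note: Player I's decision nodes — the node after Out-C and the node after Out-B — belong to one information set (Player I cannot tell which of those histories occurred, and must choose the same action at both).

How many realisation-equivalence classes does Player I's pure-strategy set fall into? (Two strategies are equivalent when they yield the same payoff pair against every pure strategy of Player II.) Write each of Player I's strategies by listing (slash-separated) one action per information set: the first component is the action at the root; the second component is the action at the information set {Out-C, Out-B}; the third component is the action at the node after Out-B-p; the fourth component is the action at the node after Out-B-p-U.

Player I has 24 pure strategies: In/p/W/z, In/p/W/x, In/p/U/z, In/p/U/x, In/r/W/z, In/r/W/x, In/r/U/z, In/r/U/x, Out/p/W/z, Out/p/W/x, Out/p/U/z, Out/p/U/x, Out/r/W/z, Out/r/W/x, Out/r/U/z, Out/r/U/x, Stay/p/W/z, Stay/p/W/x, Stay/p/U/z, Stay/p/U/x, Stay/r/W/z, Stay/r/W/x, Stay/r/U/z, Stay/r/U/x. Columns: C, B.
{In/p/W/z, In/p/W/x, In/p/U/z, In/p/U/x, In/r/W/z, In/r/W/x, In/r/U/z, In/r/U/x} → row (8,7) (8,7)
{Out/p/W/z, Out/p/W/x} → row (7,6) (7,4)
{Out/p/U/z} → row (7,6) (2,5)
{Out/p/U/x} → row (7,6) (4,8)
{Out/r/W/z, Out/r/W/x, Out/r/U/z, Out/r/U/x} → row (3,7) (8,3)
{Stay/p/W/z, Stay/p/W/x, Stay/p/U/z, Stay/p/U/x, Stay/r/W/z, Stay/r/W/x, Stay/r/U/z, Stay/r/U/x} → row (3,6) (3,6)
That's 6 distinct rows out of 24 strategies.

6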